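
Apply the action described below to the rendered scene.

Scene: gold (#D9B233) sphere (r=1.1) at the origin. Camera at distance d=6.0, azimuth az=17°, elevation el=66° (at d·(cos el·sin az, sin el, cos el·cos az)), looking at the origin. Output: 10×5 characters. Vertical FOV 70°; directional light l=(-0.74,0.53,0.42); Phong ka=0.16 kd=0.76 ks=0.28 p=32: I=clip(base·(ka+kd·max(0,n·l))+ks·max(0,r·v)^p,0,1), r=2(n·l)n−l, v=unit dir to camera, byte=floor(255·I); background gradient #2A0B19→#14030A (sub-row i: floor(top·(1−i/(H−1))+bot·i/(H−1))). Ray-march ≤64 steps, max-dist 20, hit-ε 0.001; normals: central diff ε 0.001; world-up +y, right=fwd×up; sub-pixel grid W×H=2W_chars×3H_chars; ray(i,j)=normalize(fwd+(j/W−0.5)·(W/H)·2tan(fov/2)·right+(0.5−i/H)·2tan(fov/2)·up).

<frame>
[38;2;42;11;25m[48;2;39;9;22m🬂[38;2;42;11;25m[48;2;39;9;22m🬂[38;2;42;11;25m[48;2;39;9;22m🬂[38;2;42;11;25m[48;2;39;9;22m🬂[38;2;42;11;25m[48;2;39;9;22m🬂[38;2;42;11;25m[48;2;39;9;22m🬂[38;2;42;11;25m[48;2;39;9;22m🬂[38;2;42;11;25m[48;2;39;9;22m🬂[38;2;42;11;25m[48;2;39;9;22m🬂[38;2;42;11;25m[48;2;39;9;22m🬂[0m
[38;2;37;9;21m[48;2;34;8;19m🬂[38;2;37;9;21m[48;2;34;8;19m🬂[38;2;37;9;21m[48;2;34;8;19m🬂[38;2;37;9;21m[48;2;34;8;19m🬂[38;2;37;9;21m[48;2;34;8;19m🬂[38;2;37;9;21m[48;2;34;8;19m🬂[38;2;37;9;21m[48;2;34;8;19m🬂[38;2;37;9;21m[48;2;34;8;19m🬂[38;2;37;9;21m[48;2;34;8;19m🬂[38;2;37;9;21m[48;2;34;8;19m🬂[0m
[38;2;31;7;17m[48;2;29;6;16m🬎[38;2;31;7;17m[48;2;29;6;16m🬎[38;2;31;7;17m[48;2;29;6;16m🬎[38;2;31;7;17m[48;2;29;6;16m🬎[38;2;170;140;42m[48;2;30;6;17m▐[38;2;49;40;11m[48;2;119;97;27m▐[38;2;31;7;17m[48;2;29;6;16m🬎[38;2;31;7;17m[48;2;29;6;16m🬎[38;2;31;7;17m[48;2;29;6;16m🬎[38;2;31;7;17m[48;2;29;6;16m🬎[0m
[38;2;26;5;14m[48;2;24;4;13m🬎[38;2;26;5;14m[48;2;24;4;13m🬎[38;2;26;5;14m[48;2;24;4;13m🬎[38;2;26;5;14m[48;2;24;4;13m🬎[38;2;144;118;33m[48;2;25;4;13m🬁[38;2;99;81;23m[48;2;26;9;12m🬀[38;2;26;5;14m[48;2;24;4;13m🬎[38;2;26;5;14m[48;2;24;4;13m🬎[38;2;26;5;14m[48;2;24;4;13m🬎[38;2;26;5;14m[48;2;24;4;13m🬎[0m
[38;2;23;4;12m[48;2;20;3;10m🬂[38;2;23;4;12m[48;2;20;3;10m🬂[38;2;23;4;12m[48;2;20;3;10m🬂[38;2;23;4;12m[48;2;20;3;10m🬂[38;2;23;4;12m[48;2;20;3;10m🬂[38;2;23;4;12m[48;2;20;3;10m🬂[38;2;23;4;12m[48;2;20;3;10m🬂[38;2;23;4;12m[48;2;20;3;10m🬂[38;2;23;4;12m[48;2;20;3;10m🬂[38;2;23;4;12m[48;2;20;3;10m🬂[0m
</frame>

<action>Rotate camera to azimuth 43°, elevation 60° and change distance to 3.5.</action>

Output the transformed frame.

<frame>
[38;2;42;11;25m[48;2;39;9;22m🬂[38;2;42;11;25m[48;2;39;9;22m🬂[38;2;42;11;25m[48;2;39;9;22m🬂[38;2;42;11;25m[48;2;39;9;22m🬂[38;2;42;11;25m[48;2;39;9;22m🬂[38;2;42;11;25m[48;2;39;9;22m🬂[38;2;42;11;25m[48;2;39;9;22m🬂[38;2;42;11;25m[48;2;39;9;22m🬂[38;2;42;11;25m[48;2;39;9;22m🬂[38;2;42;11;25m[48;2;39;9;22m🬂[0m
[38;2;37;9;21m[48;2;34;8;19m🬂[38;2;37;9;21m[48;2;34;8;19m🬂[38;2;37;9;21m[48;2;34;8;19m🬂[38;2;37;9;21m[48;2;34;8;19m🬂[38;2;36;8;20m[48;2;166;136;38m🬎[38;2;113;93;26m[48;2;36;8;20m🬱[38;2;51;42;12m[48;2;35;8;20m🬏[38;2;37;9;21m[48;2;34;8;19m🬂[38;2;37;9;21m[48;2;34;8;19m🬂[38;2;37;9;21m[48;2;34;8;19m🬂[0m
[38;2;31;7;17m[48;2;29;6;16m🬎[38;2;31;7;17m[48;2;29;6;16m🬎[38;2;31;7;17m[48;2;29;6;16m🬎[38;2;178;146;41m[48;2;30;6;17m▐[38;2;190;162;68m[48;2;130;106;30m🬄[38;2;100;81;23m[48;2;70;57;16m▌[38;2;48;39;11m[48;2;34;28;8m🬀[38;2;31;7;17m[48;2;29;6;16m🬎[38;2;31;7;17m[48;2;29;6;16m🬎[38;2;31;7;17m[48;2;29;6;16m🬎[0m
[38;2;26;5;14m[48;2;24;4;13m🬎[38;2;26;5;14m[48;2;24;4;13m🬎[38;2;26;5;14m[48;2;24;4;13m🬎[38;2;142;116;33m[48;2;25;4;13m🬁[38;2;95;78;22m[48;2;24;4;13m🬎[38;2;56;46;13m[48;2;32;22;9m🬄[38;2;34;28;8m[48;2;24;4;13m🬆[38;2;26;5;14m[48;2;24;4;13m🬎[38;2;26;5;14m[48;2;24;4;13m🬎[38;2;26;5;14m[48;2;24;4;13m🬎[0m
[38;2;23;4;12m[48;2;20;3;10m🬂[38;2;23;4;12m[48;2;20;3;10m🬂[38;2;23;4;12m[48;2;20;3;10m🬂[38;2;23;4;12m[48;2;20;3;10m🬂[38;2;23;4;12m[48;2;20;3;10m🬂[38;2;23;4;12m[48;2;20;3;10m🬂[38;2;23;4;12m[48;2;20;3;10m🬂[38;2;23;4;12m[48;2;20;3;10m🬂[38;2;23;4;12m[48;2;20;3;10m🬂[38;2;23;4;12m[48;2;20;3;10m🬂[0m
</frame>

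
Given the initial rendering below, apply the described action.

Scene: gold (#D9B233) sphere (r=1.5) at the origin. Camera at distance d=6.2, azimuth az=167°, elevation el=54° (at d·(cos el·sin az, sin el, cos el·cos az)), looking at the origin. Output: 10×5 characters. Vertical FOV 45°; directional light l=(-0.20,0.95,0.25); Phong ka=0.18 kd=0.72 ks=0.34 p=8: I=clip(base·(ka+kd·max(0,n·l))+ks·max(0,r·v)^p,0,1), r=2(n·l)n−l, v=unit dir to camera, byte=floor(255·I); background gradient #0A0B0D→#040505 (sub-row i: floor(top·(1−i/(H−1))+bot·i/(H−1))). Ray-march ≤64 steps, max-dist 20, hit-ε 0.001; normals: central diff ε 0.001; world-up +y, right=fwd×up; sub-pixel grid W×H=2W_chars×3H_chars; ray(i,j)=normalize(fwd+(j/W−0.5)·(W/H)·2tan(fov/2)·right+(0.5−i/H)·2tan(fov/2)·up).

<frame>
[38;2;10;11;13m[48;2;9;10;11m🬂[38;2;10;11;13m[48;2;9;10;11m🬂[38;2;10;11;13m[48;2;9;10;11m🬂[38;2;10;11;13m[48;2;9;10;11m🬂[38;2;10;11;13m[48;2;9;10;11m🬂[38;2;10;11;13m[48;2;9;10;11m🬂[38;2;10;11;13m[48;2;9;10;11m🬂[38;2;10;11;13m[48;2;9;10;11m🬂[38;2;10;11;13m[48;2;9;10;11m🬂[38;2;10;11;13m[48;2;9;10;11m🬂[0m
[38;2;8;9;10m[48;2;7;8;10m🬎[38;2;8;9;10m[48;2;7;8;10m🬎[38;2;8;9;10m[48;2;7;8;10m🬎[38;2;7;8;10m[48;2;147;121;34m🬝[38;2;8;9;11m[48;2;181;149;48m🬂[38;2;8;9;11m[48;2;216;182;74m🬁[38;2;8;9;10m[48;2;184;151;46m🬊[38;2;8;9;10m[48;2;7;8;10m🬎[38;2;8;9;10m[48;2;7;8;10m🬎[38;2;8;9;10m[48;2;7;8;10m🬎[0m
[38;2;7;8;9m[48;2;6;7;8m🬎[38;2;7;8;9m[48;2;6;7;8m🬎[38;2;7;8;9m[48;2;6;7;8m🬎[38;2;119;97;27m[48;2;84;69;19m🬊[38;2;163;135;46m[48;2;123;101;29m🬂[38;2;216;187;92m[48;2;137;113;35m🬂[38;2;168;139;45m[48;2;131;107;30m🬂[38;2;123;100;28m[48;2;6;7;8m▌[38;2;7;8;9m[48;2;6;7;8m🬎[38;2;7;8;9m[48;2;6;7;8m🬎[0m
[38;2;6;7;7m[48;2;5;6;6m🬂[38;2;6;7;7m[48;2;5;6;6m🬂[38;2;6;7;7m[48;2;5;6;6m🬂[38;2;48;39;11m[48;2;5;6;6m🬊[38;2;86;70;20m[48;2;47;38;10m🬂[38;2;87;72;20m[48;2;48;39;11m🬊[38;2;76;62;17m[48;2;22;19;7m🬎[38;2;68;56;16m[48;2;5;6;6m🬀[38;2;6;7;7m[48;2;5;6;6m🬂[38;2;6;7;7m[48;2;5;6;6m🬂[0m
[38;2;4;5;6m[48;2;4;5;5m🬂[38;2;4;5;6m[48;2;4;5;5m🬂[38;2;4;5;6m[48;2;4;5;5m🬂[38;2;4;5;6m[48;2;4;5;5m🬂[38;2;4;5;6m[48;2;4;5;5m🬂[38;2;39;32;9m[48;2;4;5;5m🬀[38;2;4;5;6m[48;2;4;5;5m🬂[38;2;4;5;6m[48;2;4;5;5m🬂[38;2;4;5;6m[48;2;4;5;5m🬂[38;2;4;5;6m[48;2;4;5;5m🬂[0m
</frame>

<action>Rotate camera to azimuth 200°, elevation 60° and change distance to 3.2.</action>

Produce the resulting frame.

<frame>
[38;2;10;11;13m[48;2;9;10;11m🬂[38;2;9;10;12m[48;2;135;111;31m🬕[38;2;139;114;32m[48;2;156;128;36m🬀[38;2;174;143;41m[48;2;167;137;39m▐[38;2;185;152;47m[48;2;202;170;65m🬝[38;2;199;165;55m[48;2;228;195;88m🬎[38;2;200;165;53m[48;2;229;195;85m🬎[38;2;194;160;46m[48;2;206;172;61m🬬[38;2;10;11;13m[48;2;187;153;43m🬁[38;2;10;11;13m[48;2;9;10;11m🬂[0m
[38;2;7;8;10m[48;2;100;82;23m🬝[38;2;136;111;31m[48;2;123;100;28m▐[38;2;152;125;35m[48;2;144;118;33m🬊[38;2;170;139;43m[48;2;159;130;38m🬉[38;2;204;173;74m[48;2;182;151;54m▐[38;2;249;220;117m[48;2;231;200;98m▐[38;2;255;229;124m[48;2;243;211;107m🬄[38;2;218;185;80m[48;2;196;163;57m▌[38;2;185;152;44m[48;2;179;147;42m🬆[38;2;173;141;40m[48;2;8;9;10m🬲[0m
[38;2;92;75;21m[48;2;6;7;8m▐[38;2;122;100;28m[48;2;110;90;25m🬊[38;2;138;113;32m[48;2;128;105;29m🬊[38;2;149;123;35m[48;2;139;114;32m🬊[38;2;170;141;48m[48;2;152;125;37m🬂[38;2;200;171;75m[48;2;166;138;46m🬂[38;2;210;180;81m[48;2;172;143;50m🬂[38;2;188;157;58m[48;2;167;137;43m🬂[38;2;170;139;41m[48;2;160;131;37m🬆[38;2;162;133;37m[48;2;151;124;35m🬆[0m
[38;2;67;55;15m[48;2;5;6;6m🬉[38;2;100;82;23m[48;2;81;67;19m🬊[38;2;118;97;27m[48;2;104;85;24m🬊[38;2;130;106;30m[48;2;117;96;27m🬊[38;2;138;113;32m[48;2;126;104;29m🬊[38;2;144;118;34m[48;2;132;109;31m🬊[38;2;151;123;36m[48;2;138;113;32m🬂[38;2;148;121;34m[48;2;135;111;31m🬎[38;2;147;121;34m[48;2;135;110;31m🬆[38;2;133;109;31m[48;2;5;6;6m🬝[0m
[38;2;4;5;6m[48;2;4;5;5m🬂[38;2;62;50;14m[48;2;15;14;6m🬊[38;2;89;73;20m[48;2;65;53;15m🬊[38;2;103;85;24m[48;2;85;69;19m🬊[38;2;113;92;26m[48;2;96;79;22m🬊[38;2;117;96;27m[48;2;100;82;23m🬎[38;2;120;98;28m[48;2;103;84;24m🬎[38;2;120;99;27m[48;2;101;83;23m🬎[38;2;114;93;26m[48;2;84;68;19m🬎[38;2;109;89;25m[48;2;4;5;5m🬀[0m
</frame>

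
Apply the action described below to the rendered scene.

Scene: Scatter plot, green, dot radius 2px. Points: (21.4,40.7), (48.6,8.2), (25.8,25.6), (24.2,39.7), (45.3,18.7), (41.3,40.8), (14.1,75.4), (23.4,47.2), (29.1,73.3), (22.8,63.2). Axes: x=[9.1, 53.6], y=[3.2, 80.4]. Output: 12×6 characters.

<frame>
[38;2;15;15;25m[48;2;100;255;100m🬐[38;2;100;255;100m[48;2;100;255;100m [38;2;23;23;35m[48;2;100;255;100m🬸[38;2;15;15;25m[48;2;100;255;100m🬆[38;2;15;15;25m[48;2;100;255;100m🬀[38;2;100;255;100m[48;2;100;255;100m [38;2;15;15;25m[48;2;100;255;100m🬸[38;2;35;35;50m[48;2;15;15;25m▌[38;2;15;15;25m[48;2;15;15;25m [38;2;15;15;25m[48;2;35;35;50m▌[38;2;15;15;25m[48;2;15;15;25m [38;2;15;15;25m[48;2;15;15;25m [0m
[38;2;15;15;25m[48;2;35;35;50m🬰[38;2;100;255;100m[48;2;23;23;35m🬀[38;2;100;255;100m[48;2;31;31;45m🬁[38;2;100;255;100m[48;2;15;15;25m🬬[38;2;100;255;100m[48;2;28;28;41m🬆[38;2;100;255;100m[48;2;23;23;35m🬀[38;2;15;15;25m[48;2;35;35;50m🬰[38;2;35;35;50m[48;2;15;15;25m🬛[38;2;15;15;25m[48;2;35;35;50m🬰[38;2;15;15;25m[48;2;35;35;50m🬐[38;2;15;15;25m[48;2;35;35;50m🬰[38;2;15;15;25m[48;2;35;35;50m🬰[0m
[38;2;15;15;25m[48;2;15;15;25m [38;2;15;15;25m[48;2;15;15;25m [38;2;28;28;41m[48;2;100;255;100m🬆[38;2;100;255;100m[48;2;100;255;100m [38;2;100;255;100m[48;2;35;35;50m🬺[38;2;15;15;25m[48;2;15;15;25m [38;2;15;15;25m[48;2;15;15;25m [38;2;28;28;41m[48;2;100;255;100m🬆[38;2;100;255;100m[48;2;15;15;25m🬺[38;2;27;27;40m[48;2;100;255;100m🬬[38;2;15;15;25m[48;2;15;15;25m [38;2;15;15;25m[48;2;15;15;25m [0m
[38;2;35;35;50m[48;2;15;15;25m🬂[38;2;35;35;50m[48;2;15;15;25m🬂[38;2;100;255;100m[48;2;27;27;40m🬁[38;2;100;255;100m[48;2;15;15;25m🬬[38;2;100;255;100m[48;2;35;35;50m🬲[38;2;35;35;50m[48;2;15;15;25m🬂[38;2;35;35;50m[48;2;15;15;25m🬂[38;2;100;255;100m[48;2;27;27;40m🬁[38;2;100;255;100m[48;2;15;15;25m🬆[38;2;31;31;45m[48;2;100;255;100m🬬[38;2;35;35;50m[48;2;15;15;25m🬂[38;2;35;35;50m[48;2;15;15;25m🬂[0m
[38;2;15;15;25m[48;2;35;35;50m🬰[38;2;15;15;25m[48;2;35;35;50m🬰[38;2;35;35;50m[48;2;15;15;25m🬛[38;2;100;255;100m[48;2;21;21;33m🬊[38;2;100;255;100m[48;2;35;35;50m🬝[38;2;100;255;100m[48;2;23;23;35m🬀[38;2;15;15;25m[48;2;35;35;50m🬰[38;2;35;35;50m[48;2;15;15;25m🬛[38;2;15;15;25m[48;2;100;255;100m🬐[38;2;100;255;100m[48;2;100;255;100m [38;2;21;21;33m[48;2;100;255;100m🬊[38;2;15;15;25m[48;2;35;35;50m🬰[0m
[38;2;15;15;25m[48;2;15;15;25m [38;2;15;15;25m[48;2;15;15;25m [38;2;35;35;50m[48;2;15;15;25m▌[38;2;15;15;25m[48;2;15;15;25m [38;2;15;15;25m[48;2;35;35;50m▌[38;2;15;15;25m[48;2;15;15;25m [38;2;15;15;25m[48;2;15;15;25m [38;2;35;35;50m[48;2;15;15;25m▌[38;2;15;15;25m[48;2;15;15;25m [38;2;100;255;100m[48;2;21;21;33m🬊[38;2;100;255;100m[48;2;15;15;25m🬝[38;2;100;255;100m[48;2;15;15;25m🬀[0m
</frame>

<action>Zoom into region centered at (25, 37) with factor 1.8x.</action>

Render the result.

<frame>
[38;2;15;15;25m[48;2;15;15;25m [38;2;15;15;25m[48;2;15;15;25m [38;2;35;35;50m[48;2;15;15;25m▌[38;2;15;15;25m[48;2;15;15;25m [38;2;15;15;25m[48;2;35;35;50m▌[38;2;15;15;25m[48;2;100;255;100m🬬[38;2;15;15;25m[48;2;15;15;25m [38;2;35;35;50m[48;2;15;15;25m▌[38;2;15;15;25m[48;2;15;15;25m [38;2;15;15;25m[48;2;35;35;50m▌[38;2;15;15;25m[48;2;15;15;25m [38;2;15;15;25m[48;2;15;15;25m [0m
[38;2;15;15;25m[48;2;35;35;50m🬰[38;2;15;15;25m[48;2;35;35;50m🬰[38;2;35;35;50m[48;2;15;15;25m🬛[38;2;15;15;25m[48;2;35;35;50m🬰[38;2;15;15;25m[48;2;100;255;100m🬀[38;2;100;255;100m[48;2;100;255;100m [38;2;19;19;30m[48;2;100;255;100m🬸[38;2;35;35;50m[48;2;15;15;25m🬛[38;2;15;15;25m[48;2;35;35;50m🬰[38;2;15;15;25m[48;2;35;35;50m🬐[38;2;15;15;25m[48;2;35;35;50m🬰[38;2;15;15;25m[48;2;35;35;50m🬰[0m
[38;2;15;15;25m[48;2;15;15;25m [38;2;15;15;25m[48;2;15;15;25m [38;2;35;35;50m[48;2;15;15;25m▌[38;2;15;15;25m[48;2;100;255;100m🬐[38;2;100;255;100m[48;2;100;255;100m [38;2;100;255;100m[48;2;100;255;100m [38;2;15;15;25m[48;2;100;255;100m🬸[38;2;35;35;50m[48;2;15;15;25m▌[38;2;15;15;25m[48;2;15;15;25m [38;2;15;15;25m[48;2;35;35;50m▌[38;2;15;15;25m[48;2;15;15;25m [38;2;15;15;25m[48;2;15;15;25m [0m
[38;2;35;35;50m[48;2;15;15;25m🬂[38;2;35;35;50m[48;2;15;15;25m🬂[38;2;35;35;50m[48;2;15;15;25m🬕[38;2;35;35;50m[48;2;15;15;25m🬂[38;2;100;255;100m[48;2;27;27;40m🬀[38;2;100;255;100m[48;2;19;19;30m🬀[38;2;23;23;35m[48;2;100;255;100m🬬[38;2;35;35;50m[48;2;15;15;25m🬕[38;2;35;35;50m[48;2;15;15;25m🬂[38;2;35;35;50m[48;2;15;15;25m🬨[38;2;35;35;50m[48;2;15;15;25m🬂[38;2;35;35;50m[48;2;15;15;25m🬂[0m
[38;2;15;15;25m[48;2;35;35;50m🬰[38;2;15;15;25m[48;2;35;35;50m🬰[38;2;35;35;50m[48;2;15;15;25m🬛[38;2;15;15;25m[48;2;35;35;50m🬰[38;2;15;15;25m[48;2;35;35;50m🬐[38;2;15;15;25m[48;2;100;255;100m🬐[38;2;100;255;100m[48;2;100;255;100m [38;2;27;27;40m[48;2;100;255;100m🬸[38;2;15;15;25m[48;2;35;35;50m🬰[38;2;15;15;25m[48;2;35;35;50m🬐[38;2;15;15;25m[48;2;35;35;50m🬰[38;2;15;15;25m[48;2;35;35;50m🬰[0m
[38;2;15;15;25m[48;2;15;15;25m [38;2;15;15;25m[48;2;15;15;25m [38;2;35;35;50m[48;2;15;15;25m▌[38;2;15;15;25m[48;2;15;15;25m [38;2;15;15;25m[48;2;35;35;50m▌[38;2;15;15;25m[48;2;15;15;25m [38;2;100;255;100m[48;2;15;15;25m🬀[38;2;35;35;50m[48;2;15;15;25m▌[38;2;15;15;25m[48;2;15;15;25m [38;2;15;15;25m[48;2;35;35;50m▌[38;2;15;15;25m[48;2;15;15;25m [38;2;15;15;25m[48;2;15;15;25m [0m
</frame>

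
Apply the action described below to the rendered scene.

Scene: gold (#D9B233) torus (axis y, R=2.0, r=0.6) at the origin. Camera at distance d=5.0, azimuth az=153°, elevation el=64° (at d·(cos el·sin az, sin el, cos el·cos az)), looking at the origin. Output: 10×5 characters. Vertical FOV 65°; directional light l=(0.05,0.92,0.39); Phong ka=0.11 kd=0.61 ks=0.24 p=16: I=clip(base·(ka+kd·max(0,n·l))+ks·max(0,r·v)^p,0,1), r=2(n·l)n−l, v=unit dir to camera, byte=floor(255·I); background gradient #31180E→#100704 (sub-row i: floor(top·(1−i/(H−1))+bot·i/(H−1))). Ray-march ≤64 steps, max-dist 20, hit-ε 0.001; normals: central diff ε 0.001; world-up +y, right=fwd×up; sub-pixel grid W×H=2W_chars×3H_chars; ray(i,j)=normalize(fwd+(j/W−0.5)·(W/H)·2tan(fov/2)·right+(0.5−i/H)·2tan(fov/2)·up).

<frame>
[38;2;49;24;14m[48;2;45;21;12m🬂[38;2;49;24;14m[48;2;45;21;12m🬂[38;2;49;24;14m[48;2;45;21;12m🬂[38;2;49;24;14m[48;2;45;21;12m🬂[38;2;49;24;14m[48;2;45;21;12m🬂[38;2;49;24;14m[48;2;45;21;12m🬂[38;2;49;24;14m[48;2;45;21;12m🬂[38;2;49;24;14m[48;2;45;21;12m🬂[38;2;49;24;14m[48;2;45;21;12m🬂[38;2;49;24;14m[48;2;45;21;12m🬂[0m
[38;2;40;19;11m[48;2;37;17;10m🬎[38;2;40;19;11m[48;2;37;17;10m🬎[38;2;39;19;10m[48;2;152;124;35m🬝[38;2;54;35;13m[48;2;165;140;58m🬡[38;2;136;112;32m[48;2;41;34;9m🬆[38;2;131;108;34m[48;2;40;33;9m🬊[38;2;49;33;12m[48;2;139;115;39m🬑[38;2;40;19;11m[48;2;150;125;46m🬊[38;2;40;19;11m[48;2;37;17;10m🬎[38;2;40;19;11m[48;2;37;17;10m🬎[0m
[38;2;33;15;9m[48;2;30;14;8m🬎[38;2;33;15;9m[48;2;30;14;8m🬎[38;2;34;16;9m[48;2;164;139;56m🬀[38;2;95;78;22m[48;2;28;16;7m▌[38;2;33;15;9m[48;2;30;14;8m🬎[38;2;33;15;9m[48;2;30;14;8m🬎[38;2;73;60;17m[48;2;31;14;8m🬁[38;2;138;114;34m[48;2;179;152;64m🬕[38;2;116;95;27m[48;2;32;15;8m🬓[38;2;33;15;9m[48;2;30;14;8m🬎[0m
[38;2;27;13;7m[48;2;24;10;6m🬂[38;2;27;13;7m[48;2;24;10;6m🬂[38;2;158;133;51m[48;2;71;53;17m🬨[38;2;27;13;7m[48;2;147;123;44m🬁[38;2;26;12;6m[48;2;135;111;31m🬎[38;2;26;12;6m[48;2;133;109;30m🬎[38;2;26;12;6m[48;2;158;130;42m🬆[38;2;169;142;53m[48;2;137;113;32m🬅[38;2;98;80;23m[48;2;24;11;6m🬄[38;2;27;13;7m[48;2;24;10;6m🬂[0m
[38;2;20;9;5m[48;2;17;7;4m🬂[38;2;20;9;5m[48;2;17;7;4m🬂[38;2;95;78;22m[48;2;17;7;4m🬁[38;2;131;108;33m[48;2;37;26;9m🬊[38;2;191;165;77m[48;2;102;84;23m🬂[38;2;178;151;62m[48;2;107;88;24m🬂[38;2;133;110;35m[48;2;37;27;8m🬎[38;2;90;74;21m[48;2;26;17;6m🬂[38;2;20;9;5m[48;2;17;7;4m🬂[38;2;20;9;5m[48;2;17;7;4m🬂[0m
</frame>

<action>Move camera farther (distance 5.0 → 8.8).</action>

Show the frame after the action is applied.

<frame>
[38;2;49;24;14m[48;2;45;21;12m🬂[38;2;49;24;14m[48;2;45;21;12m🬂[38;2;49;24;14m[48;2;45;21;12m🬂[38;2;49;24;14m[48;2;45;21;12m🬂[38;2;49;24;14m[48;2;45;21;12m🬂[38;2;49;24;14m[48;2;45;21;12m🬂[38;2;49;24;14m[48;2;45;21;12m🬂[38;2;49;24;14m[48;2;45;21;12m🬂[38;2;49;24;14m[48;2;45;21;12m🬂[38;2;49;24;14m[48;2;45;21;12m🬂[0m
[38;2;40;19;11m[48;2;37;17;10m🬎[38;2;40;19;11m[48;2;37;17;10m🬎[38;2;40;19;11m[48;2;37;17;10m🬎[38;2;40;19;11m[48;2;37;17;10m🬎[38;2;39;19;10m[48;2;167;141;55m🬝[38;2;40;19;11m[48;2;162;137;55m🬎[38;2;40;19;11m[48;2;37;17;10m🬎[38;2;40;19;11m[48;2;37;17;10m🬎[38;2;40;19;11m[48;2;37;17;10m🬎[38;2;40;19;11m[48;2;37;17;10m🬎[0m
[38;2;33;15;9m[48;2;30;14;8m🬎[38;2;33;15;9m[48;2;30;14;8m🬎[38;2;33;15;9m[48;2;30;14;8m🬎[38;2;158;132;46m[48;2;32;15;8m🬦[38;2;101;83;23m[48;2;35;23;8m🬐[38;2;29;15;7m[48;2;44;36;10m🬺[38;2;134;111;36m[48;2;34;16;9m🬺[38;2;33;15;9m[48;2;30;14;8m🬎[38;2;33;15;9m[48;2;30;14;8m🬎[38;2;33;15;9m[48;2;30;14;8m🬎[0m
[38;2;27;13;7m[48;2;24;10;6m🬂[38;2;27;13;7m[48;2;24;10;6m🬂[38;2;27;13;7m[48;2;24;10;6m🬂[38;2;116;95;27m[48;2;24;11;6m🬁[38;2;138;115;39m[48;2;24;11;6m🬌[38;2;153;128;47m[48;2;25;13;6m🬋[38;2;183;156;66m[48;2;48;34;11m🬀[38;2;27;13;7m[48;2;24;10;6m🬂[38;2;27;13;7m[48;2;24;10;6m🬂[38;2;27;13;7m[48;2;24;10;6m🬂[0m
[38;2;20;9;5m[48;2;17;7;4m🬂[38;2;20;9;5m[48;2;17;7;4m🬂[38;2;20;9;5m[48;2;17;7;4m🬂[38;2;20;9;5m[48;2;17;7;4m🬂[38;2;20;9;5m[48;2;17;7;4m🬂[38;2;20;9;5m[48;2;17;7;4m🬂[38;2;20;9;5m[48;2;17;7;4m🬂[38;2;20;9;5m[48;2;17;7;4m🬂[38;2;20;9;5m[48;2;17;7;4m🬂[38;2;20;9;5m[48;2;17;7;4m🬂[0m
</frame>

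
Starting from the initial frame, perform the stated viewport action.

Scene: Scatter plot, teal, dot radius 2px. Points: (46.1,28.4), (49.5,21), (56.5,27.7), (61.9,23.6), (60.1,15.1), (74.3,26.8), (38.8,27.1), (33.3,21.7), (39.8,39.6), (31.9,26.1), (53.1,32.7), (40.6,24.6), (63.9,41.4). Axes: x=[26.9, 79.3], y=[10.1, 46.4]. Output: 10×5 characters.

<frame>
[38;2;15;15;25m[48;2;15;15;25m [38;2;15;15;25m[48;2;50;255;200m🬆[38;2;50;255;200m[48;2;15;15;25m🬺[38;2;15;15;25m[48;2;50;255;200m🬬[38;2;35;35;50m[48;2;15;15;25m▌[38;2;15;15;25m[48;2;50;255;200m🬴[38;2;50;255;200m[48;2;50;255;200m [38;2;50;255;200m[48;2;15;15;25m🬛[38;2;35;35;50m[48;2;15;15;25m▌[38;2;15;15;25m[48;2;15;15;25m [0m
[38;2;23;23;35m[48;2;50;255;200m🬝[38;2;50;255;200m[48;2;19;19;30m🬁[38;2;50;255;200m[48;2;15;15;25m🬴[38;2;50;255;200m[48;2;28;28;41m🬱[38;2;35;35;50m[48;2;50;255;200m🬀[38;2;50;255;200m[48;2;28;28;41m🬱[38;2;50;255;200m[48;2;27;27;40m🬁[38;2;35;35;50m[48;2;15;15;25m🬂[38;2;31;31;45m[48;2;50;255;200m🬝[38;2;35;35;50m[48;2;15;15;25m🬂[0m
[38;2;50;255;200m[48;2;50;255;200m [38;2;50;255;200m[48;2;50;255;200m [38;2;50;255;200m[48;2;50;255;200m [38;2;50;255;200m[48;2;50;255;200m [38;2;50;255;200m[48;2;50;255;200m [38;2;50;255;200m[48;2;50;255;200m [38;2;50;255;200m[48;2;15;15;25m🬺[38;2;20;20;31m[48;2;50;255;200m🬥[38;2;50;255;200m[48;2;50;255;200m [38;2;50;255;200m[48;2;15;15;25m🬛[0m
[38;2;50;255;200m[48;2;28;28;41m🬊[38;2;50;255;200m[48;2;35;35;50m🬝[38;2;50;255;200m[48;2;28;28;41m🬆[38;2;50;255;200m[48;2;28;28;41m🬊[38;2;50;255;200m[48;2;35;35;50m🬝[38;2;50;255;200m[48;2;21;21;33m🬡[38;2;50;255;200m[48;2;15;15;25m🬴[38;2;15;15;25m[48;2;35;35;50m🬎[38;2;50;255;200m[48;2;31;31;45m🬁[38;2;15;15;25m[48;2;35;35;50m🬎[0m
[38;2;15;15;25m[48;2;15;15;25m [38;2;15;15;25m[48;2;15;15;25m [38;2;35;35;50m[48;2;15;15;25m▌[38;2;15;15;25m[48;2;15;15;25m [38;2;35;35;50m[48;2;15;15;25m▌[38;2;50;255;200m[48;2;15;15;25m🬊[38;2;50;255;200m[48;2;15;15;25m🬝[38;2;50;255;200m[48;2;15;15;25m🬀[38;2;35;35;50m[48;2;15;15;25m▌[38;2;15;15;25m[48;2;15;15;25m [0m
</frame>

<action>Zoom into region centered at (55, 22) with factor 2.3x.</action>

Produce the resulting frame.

<frame>
[38;2;15;15;25m[48;2;50;255;200m🬐[38;2;50;255;200m[48;2;50;255;200m [38;2;23;23;35m[48;2;50;255;200m🬸[38;2;15;15;25m[48;2;15;15;25m [38;2;35;35;50m[48;2;50;255;200m🬐[38;2;50;255;200m[48;2;50;255;200m [38;2;23;23;35m[48;2;50;255;200m🬸[38;2;15;15;25m[48;2;15;15;25m [38;2;35;35;50m[48;2;15;15;25m▌[38;2;15;15;25m[48;2;15;15;25m [0m
[38;2;35;35;50m[48;2;15;15;25m🬂[38;2;50;255;200m[48;2;19;19;30m🬀[38;2;27;27;40m[48;2;50;255;200m🬬[38;2;35;35;50m[48;2;15;15;25m🬂[38;2;35;35;50m[48;2;15;15;25m🬕[38;2;50;255;200m[48;2;19;19;30m🬀[38;2;31;31;45m[48;2;50;255;200m🬝[38;2;35;35;50m[48;2;50;255;200m🬀[38;2;50;255;200m[48;2;28;28;41m🬱[38;2;35;35;50m[48;2;15;15;25m🬂[0m
[38;2;15;15;25m[48;2;35;35;50m🬰[38;2;15;15;25m[48;2;50;255;200m🬐[38;2;50;255;200m[48;2;50;255;200m [38;2;19;19;30m[48;2;50;255;200m🬸[38;2;35;35;50m[48;2;15;15;25m🬛[38;2;15;15;25m[48;2;35;35;50m🬰[38;2;35;35;50m[48;2;15;15;25m🬛[38;2;50;255;200m[48;2;21;21;33m🬊[38;2;50;255;200m[48;2;27;27;40m🬀[38;2;15;15;25m[48;2;35;35;50m🬰[0m
[38;2;15;15;25m[48;2;35;35;50m🬎[38;2;15;15;25m[48;2;35;35;50m🬎[38;2;50;255;200m[48;2;27;27;40m🬀[38;2;15;15;25m[48;2;35;35;50m🬎[38;2;35;35;50m[48;2;15;15;25m🬲[38;2;15;15;25m[48;2;35;35;50m🬎[38;2;27;27;40m[48;2;50;255;200m🬝[38;2;15;15;25m[48;2;35;35;50m🬎[38;2;35;35;50m[48;2;15;15;25m🬲[38;2;15;15;25m[48;2;35;35;50m🬎[0m
[38;2;15;15;25m[48;2;15;15;25m [38;2;15;15;25m[48;2;15;15;25m [38;2;35;35;50m[48;2;15;15;25m▌[38;2;15;15;25m[48;2;15;15;25m [38;2;35;35;50m[48;2;15;15;25m▌[38;2;15;15;25m[48;2;50;255;200m🬴[38;2;50;255;200m[48;2;50;255;200m [38;2;50;255;200m[48;2;15;15;25m🬛[38;2;35;35;50m[48;2;15;15;25m▌[38;2;15;15;25m[48;2;15;15;25m [0m
</frame>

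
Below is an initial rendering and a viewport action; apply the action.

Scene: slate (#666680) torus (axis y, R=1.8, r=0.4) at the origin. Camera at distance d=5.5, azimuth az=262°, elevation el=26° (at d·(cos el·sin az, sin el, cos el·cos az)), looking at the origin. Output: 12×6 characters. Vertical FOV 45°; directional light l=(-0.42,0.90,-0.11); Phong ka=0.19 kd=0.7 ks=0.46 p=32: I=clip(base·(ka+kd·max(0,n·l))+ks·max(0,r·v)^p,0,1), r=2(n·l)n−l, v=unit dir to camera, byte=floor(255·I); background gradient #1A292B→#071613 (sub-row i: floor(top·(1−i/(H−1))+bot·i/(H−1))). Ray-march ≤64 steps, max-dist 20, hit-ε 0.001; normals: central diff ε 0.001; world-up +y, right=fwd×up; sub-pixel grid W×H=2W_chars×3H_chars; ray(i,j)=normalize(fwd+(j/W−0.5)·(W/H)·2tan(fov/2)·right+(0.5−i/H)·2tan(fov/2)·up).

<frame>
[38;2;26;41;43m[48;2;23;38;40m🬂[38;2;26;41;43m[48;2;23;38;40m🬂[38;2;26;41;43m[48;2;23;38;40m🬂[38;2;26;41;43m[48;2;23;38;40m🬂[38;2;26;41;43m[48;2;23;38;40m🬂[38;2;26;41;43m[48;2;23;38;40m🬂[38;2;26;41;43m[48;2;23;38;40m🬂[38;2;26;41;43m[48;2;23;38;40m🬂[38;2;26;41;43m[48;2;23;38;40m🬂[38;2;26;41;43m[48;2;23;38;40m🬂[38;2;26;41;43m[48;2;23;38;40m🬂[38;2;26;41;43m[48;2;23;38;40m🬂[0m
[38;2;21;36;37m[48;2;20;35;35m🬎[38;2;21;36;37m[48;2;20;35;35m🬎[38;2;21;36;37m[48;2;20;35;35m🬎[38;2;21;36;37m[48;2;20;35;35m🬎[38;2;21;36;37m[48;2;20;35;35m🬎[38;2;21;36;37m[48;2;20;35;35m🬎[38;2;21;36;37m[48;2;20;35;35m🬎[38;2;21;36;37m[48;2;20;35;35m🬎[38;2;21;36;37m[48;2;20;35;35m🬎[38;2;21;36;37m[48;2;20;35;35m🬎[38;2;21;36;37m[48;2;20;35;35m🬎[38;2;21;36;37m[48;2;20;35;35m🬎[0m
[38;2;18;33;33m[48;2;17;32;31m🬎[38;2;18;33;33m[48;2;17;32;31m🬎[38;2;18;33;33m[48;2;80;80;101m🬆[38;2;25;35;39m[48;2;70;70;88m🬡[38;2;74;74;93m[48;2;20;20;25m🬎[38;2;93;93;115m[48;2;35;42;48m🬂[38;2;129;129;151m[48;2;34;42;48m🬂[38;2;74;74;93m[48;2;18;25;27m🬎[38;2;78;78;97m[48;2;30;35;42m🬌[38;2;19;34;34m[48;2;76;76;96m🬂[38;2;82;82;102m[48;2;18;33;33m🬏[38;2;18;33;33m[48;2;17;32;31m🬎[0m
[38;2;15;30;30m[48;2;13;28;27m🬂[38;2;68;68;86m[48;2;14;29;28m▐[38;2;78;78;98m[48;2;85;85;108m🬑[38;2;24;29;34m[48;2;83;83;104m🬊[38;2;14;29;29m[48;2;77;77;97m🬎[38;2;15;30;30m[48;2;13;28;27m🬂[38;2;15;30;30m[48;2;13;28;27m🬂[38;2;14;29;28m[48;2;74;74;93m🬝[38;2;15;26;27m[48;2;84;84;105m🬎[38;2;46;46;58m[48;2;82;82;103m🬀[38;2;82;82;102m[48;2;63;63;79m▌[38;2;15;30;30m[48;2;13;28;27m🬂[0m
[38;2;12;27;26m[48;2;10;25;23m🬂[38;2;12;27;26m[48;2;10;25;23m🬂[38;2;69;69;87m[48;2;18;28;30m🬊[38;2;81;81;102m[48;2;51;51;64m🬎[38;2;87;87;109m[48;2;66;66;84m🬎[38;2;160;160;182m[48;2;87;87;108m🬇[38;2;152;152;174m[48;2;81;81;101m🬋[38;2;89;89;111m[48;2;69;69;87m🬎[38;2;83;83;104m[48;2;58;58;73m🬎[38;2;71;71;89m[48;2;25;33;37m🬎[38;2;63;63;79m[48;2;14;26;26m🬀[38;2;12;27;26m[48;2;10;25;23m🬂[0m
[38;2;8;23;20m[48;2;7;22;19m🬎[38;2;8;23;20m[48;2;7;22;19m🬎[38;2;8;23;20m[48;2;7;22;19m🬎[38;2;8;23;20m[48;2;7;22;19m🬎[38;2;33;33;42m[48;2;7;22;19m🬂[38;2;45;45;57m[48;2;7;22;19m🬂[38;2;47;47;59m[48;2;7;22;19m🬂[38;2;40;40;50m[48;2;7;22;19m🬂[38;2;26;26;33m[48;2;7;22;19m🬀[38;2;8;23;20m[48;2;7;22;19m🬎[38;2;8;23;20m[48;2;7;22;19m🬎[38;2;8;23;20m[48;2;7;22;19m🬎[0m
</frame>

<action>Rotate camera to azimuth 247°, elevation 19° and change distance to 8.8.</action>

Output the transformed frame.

<frame>
[38;2;26;41;43m[48;2;23;38;40m🬂[38;2;26;41;43m[48;2;23;38;40m🬂[38;2;26;41;43m[48;2;23;38;40m🬂[38;2;26;41;43m[48;2;23;38;40m🬂[38;2;26;41;43m[48;2;23;38;40m🬂[38;2;26;41;43m[48;2;23;38;40m🬂[38;2;26;41;43m[48;2;23;38;40m🬂[38;2;26;41;43m[48;2;23;38;40m🬂[38;2;26;41;43m[48;2;23;38;40m🬂[38;2;26;41;43m[48;2;23;38;40m🬂[38;2;26;41;43m[48;2;23;38;40m🬂[38;2;26;41;43m[48;2;23;38;40m🬂[0m
[38;2;21;36;37m[48;2;20;35;35m🬎[38;2;21;36;37m[48;2;20;35;35m🬎[38;2;21;36;37m[48;2;20;35;35m🬎[38;2;21;36;37m[48;2;20;35;35m🬎[38;2;21;36;37m[48;2;20;35;35m🬎[38;2;21;36;37m[48;2;20;35;35m🬎[38;2;21;36;37m[48;2;20;35;35m🬎[38;2;21;36;37m[48;2;20;35;35m🬎[38;2;21;36;37m[48;2;20;35;35m🬎[38;2;21;36;37m[48;2;20;35;35m🬎[38;2;21;36;37m[48;2;20;35;35m🬎[38;2;21;36;37m[48;2;20;35;35m🬎[0m
[38;2;18;33;33m[48;2;17;32;31m🬎[38;2;18;33;33m[48;2;17;32;31m🬎[38;2;18;33;33m[48;2;17;32;31m🬎[38;2;18;33;33m[48;2;17;32;31m🬎[38;2;18;33;33m[48;2;75;75;94m🬎[38;2;18;33;33m[48;2;65;65;82m🬆[38;2;35;42;49m[48;2;83;83;105m🬰[38;2;18;33;33m[48;2;59;59;74m🬎[38;2;77;77;97m[48;2;18;33;33m🬏[38;2;18;33;33m[48;2;17;32;31m🬎[38;2;18;33;33m[48;2;17;32;31m🬎[38;2;18;33;33m[48;2;17;32;31m🬎[0m
[38;2;15;30;30m[48;2;13;28;27m🬂[38;2;15;30;30m[48;2;13;28;27m🬂[38;2;15;30;30m[48;2;13;28;27m🬂[38;2;63;63;79m[48;2;13;28;28m🬉[38;2;80;80;100m[48;2;29;29;37m🬌[38;2;15;30;30m[48;2;74;74;93m🬂[38;2;15;30;30m[48;2;77;77;96m🬂[38;2;28;33;39m[48;2;78;78;98m🬡[38;2;75;75;94m[48;2;21;28;32m🬎[38;2;15;30;30m[48;2;13;28;27m🬂[38;2;15;30;30m[48;2;13;28;27m🬂[38;2;15;30;30m[48;2;13;28;27m🬂[0m
[38;2;12;27;26m[48;2;10;25;23m🬂[38;2;12;27;26m[48;2;10;25;23m🬂[38;2;12;27;26m[48;2;10;25;23m🬂[38;2;12;27;26m[48;2;10;25;23m🬂[38;2;12;27;26m[48;2;10;25;23m🬂[38;2;12;27;26m[48;2;10;25;23m🬂[38;2;19;19;24m[48;2;10;25;24m🬀[38;2;12;27;26m[48;2;10;25;23m🬂[38;2;12;27;26m[48;2;10;25;23m🬂[38;2;12;27;26m[48;2;10;25;23m🬂[38;2;12;27;26m[48;2;10;25;23m🬂[38;2;12;27;26m[48;2;10;25;23m🬂[0m
[38;2;8;23;20m[48;2;7;22;19m🬎[38;2;8;23;20m[48;2;7;22;19m🬎[38;2;8;23;20m[48;2;7;22;19m🬎[38;2;8;23;20m[48;2;7;22;19m🬎[38;2;8;23;20m[48;2;7;22;19m🬎[38;2;8;23;20m[48;2;7;22;19m🬎[38;2;8;23;20m[48;2;7;22;19m🬎[38;2;8;23;20m[48;2;7;22;19m🬎[38;2;8;23;20m[48;2;7;22;19m🬎[38;2;8;23;20m[48;2;7;22;19m🬎[38;2;8;23;20m[48;2;7;22;19m🬎[38;2;8;23;20m[48;2;7;22;19m🬎[0m
</frame>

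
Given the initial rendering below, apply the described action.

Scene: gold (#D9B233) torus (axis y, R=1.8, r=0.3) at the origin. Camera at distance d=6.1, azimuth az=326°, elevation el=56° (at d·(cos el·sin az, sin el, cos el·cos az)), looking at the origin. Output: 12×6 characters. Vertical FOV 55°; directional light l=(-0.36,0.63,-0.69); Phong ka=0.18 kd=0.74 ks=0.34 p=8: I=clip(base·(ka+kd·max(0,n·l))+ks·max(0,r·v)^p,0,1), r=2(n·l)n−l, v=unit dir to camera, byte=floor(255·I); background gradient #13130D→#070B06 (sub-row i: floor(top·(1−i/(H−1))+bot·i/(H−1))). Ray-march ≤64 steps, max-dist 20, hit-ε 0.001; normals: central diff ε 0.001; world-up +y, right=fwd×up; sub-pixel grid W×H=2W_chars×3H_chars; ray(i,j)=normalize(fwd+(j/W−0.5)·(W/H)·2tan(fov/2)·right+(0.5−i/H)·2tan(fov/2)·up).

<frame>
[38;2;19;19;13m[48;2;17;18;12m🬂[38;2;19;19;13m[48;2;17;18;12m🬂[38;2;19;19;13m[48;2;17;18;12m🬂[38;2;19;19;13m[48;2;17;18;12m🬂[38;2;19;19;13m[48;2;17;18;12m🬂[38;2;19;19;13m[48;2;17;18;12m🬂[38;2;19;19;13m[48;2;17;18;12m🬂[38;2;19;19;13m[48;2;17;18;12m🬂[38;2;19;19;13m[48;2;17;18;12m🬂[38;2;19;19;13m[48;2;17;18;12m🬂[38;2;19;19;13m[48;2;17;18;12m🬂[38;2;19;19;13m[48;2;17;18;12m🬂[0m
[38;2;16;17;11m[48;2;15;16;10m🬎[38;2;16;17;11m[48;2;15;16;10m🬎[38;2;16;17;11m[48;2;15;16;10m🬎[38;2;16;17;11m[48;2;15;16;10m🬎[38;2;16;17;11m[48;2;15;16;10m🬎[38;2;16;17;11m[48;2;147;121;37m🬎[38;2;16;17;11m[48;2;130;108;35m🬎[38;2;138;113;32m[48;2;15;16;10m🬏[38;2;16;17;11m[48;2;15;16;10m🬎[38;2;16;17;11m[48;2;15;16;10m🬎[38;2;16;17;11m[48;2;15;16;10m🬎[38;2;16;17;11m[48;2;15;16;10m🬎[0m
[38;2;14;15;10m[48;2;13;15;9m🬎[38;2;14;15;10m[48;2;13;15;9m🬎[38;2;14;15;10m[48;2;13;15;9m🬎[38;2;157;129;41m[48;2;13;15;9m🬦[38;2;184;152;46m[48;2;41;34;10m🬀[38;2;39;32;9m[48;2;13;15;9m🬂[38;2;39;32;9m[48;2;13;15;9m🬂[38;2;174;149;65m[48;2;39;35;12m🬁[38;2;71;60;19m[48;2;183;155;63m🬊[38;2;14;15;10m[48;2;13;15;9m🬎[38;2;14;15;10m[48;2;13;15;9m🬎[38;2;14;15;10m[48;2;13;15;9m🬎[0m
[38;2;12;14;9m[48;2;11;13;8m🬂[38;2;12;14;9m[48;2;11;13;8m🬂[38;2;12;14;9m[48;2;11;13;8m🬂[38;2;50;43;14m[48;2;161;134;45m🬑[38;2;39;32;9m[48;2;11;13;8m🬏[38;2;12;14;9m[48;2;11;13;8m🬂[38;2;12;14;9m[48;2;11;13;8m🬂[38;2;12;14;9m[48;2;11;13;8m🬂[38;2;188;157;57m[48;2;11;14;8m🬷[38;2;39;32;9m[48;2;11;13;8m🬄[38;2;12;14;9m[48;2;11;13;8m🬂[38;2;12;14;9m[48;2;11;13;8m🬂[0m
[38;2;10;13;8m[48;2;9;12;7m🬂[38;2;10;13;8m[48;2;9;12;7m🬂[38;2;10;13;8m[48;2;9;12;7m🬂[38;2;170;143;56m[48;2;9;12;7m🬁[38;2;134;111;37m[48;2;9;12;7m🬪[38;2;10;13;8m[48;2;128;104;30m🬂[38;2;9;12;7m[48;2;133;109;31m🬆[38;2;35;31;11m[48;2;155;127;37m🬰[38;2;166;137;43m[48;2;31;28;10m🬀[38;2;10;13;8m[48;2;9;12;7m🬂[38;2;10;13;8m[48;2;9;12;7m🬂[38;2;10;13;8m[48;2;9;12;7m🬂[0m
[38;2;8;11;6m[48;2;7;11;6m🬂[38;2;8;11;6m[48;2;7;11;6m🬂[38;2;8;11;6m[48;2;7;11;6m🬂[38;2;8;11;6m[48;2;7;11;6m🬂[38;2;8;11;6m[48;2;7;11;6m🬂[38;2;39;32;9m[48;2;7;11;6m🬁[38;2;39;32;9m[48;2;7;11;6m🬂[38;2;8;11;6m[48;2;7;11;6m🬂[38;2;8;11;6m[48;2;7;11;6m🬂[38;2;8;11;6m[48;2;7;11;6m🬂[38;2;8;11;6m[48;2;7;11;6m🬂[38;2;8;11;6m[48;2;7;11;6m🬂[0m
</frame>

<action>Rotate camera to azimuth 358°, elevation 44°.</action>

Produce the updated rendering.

<frame>
[38;2;19;19;13m[48;2;17;18;12m🬂[38;2;19;19;13m[48;2;17;18;12m🬂[38;2;19;19;13m[48;2;17;18;12m🬂[38;2;19;19;13m[48;2;17;18;12m🬂[38;2;19;19;13m[48;2;17;18;12m🬂[38;2;19;19;13m[48;2;17;18;12m🬂[38;2;19;19;13m[48;2;17;18;12m🬂[38;2;19;19;13m[48;2;17;18;12m🬂[38;2;19;19;13m[48;2;17;18;12m🬂[38;2;19;19;13m[48;2;17;18;12m🬂[38;2;19;19;13m[48;2;17;18;12m🬂[38;2;19;19;13m[48;2;17;18;12m🬂[0m
[38;2;16;17;11m[48;2;15;16;10m🬎[38;2;16;17;11m[48;2;15;16;10m🬎[38;2;16;17;11m[48;2;15;16;10m🬎[38;2;16;17;11m[48;2;15;16;10m🬎[38;2;16;17;11m[48;2;15;16;10m🬎[38;2;16;17;11m[48;2;15;16;10m🬎[38;2;16;17;11m[48;2;15;16;10m🬎[38;2;16;17;11m[48;2;15;16;10m🬎[38;2;16;17;11m[48;2;15;16;10m🬎[38;2;16;17;11m[48;2;15;16;10m🬎[38;2;16;17;11m[48;2;15;16;10m🬎[38;2;16;17;11m[48;2;15;16;10m🬎[0m
[38;2;14;15;10m[48;2;13;15;9m🬎[38;2;14;15;10m[48;2;13;15;9m🬎[38;2;14;15;10m[48;2;13;15;9m🬎[38;2;13;15;9m[48;2;187;163;88m🬝[38;2;149;125;49m[48;2;26;23;9m🬅[38;2;76;63;19m[48;2;23;21;9m🬀[38;2;44;36;10m[48;2;13;15;9m🬂[38;2;133;111;38m[48;2;31;28;10m🬂[38;2;189;164;82m[48;2;36;33;13m🬢[38;2;14;15;10m[48;2;13;15;9m🬎[38;2;14;15;10m[48;2;13;15;9m🬎[38;2;14;15;10m[48;2;13;15;9m🬎[0m
[38;2;12;14;9m[48;2;11;13;8m🬂[38;2;12;14;9m[48;2;11;13;8m🬂[38;2;12;14;9m[48;2;11;13;8m🬂[38;2;104;86;27m[48;2;169;144;63m🬔[38;2;139;114;33m[48;2;11;13;8m🬏[38;2;12;14;9m[48;2;11;13;8m🬂[38;2;12;14;9m[48;2;11;13;8m🬂[38;2;12;14;9m[48;2;11;13;8m🬂[38;2;217;186;85m[48;2;45;40;14m🬘[38;2;43;35;10m[48;2;11;13;8m▌[38;2;12;14;9m[48;2;11;13;8m🬂[38;2;12;14;9m[48;2;11;13;8m🬂[0m
[38;2;10;13;8m[48;2;9;12;7m🬂[38;2;10;13;8m[48;2;9;12;7m🬂[38;2;10;13;8m[48;2;9;12;7m🬂[38;2;81;66;19m[48;2;9;12;7m🬁[38;2;172;147;65m[48;2;42;35;10m🬂[38;2;24;22;8m[48;2;123;103;36m🬰[38;2;24;22;8m[48;2;136;114;42m🬰[38;2;46;39;12m[48;2;204;174;74m🬺[38;2;107;88;25m[48;2;21;20;7m🬀[38;2;10;13;8m[48;2;9;12;7m🬂[38;2;10;13;8m[48;2;9;12;7m🬂[38;2;10;13;8m[48;2;9;12;7m🬂[0m
[38;2;8;11;6m[48;2;7;11;6m🬂[38;2;8;11;6m[48;2;7;11;6m🬂[38;2;8;11;6m[48;2;7;11;6m🬂[38;2;8;11;6m[48;2;7;11;6m🬂[38;2;8;11;6m[48;2;7;11;6m🬂[38;2;8;11;6m[48;2;7;11;6m🬂[38;2;8;11;6m[48;2;7;11;6m🬂[38;2;8;11;6m[48;2;7;11;6m🬂[38;2;8;11;6m[48;2;7;11;6m🬂[38;2;8;11;6m[48;2;7;11;6m🬂[38;2;8;11;6m[48;2;7;11;6m🬂[38;2;8;11;6m[48;2;7;11;6m🬂[0m
</frame>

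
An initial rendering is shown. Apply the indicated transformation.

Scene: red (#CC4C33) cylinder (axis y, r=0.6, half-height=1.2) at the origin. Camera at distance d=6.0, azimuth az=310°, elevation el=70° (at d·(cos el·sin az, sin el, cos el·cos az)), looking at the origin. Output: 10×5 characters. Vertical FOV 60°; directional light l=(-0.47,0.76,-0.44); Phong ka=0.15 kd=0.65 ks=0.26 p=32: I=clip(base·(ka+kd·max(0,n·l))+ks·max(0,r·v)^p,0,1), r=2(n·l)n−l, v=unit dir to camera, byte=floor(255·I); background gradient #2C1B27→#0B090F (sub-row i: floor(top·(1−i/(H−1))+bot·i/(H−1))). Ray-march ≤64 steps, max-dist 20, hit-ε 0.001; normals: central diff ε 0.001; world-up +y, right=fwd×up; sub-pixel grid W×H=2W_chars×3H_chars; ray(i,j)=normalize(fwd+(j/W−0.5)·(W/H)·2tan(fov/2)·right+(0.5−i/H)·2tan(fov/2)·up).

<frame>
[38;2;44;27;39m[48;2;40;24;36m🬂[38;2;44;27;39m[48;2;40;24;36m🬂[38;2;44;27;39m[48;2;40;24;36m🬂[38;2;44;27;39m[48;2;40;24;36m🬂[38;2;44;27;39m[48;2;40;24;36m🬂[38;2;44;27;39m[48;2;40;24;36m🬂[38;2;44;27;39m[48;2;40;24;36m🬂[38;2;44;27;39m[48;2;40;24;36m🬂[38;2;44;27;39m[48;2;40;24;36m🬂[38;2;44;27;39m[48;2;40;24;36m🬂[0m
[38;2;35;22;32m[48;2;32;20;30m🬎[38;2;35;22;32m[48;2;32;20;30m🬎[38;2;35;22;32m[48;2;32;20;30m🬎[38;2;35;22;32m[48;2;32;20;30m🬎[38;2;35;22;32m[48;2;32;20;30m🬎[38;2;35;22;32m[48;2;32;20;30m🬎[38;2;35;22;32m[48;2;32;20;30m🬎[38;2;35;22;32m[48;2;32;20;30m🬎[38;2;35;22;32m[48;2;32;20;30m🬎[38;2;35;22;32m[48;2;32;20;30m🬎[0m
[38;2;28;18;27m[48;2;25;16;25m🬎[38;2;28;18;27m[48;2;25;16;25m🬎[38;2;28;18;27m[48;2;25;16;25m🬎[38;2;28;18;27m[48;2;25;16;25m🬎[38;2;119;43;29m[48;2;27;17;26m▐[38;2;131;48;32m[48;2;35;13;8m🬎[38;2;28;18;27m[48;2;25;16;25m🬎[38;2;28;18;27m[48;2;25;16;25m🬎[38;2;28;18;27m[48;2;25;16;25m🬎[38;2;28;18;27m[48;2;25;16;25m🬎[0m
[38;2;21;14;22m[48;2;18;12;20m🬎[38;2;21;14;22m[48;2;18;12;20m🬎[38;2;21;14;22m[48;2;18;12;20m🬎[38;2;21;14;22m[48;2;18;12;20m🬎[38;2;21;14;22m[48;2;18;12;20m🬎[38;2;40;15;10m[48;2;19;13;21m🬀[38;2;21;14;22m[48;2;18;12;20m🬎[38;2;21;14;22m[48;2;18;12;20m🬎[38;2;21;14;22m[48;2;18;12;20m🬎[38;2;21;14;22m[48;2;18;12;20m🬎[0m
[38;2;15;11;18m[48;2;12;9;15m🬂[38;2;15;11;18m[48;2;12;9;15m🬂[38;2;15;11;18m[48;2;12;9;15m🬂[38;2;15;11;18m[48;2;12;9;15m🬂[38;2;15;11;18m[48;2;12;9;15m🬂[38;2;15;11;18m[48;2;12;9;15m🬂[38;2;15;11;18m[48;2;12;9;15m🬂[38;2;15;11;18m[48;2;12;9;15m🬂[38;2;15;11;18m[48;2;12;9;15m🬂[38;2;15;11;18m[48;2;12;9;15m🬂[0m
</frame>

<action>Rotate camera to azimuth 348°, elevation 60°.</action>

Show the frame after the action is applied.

<frame>
[38;2;44;27;39m[48;2;40;24;36m🬂[38;2;44;27;39m[48;2;40;24;36m🬂[38;2;44;27;39m[48;2;40;24;36m🬂[38;2;44;27;39m[48;2;40;24;36m🬂[38;2;44;27;39m[48;2;40;24;36m🬂[38;2;44;27;39m[48;2;40;24;36m🬂[38;2;44;27;39m[48;2;40;24;36m🬂[38;2;44;27;39m[48;2;40;24;36m🬂[38;2;44;27;39m[48;2;40;24;36m🬂[38;2;44;27;39m[48;2;40;24;36m🬂[0m
[38;2;35;22;32m[48;2;32;20;30m🬎[38;2;35;22;32m[48;2;32;20;30m🬎[38;2;35;22;32m[48;2;32;20;30m🬎[38;2;35;22;32m[48;2;32;20;30m🬎[38;2;35;22;32m[48;2;32;20;30m🬎[38;2;131;48;32m[48;2;34;21;32m🬏[38;2;35;22;32m[48;2;32;20;30m🬎[38;2;35;22;32m[48;2;32;20;30m🬎[38;2;35;22;32m[48;2;32;20;30m🬎[38;2;35;22;32m[48;2;32;20;30m🬎[0m
[38;2;28;18;27m[48;2;25;16;25m🬎[38;2;28;18;27m[48;2;25;16;25m🬎[38;2;28;18;27m[48;2;25;16;25m🬎[38;2;28;18;27m[48;2;25;16;25m🬎[38;2;131;49;33m[48;2;34;17;20m🬁[38;2;131;48;32m[48;2;30;11;7m🬆[38;2;28;18;27m[48;2;25;16;25m🬎[38;2;28;18;27m[48;2;25;16;25m🬎[38;2;28;18;27m[48;2;25;16;25m🬎[38;2;28;18;27m[48;2;25;16;25m🬎[0m
[38;2;21;14;22m[48;2;18;12;20m🬎[38;2;21;14;22m[48;2;18;12;20m🬎[38;2;21;14;22m[48;2;18;12;20m🬎[38;2;21;14;22m[48;2;18;12;20m🬎[38;2;71;26;17m[48;2;19;13;21m🬁[38;2;30;11;7m[48;2;19;13;20m🬂[38;2;21;14;22m[48;2;18;12;20m🬎[38;2;21;14;22m[48;2;18;12;20m🬎[38;2;21;14;22m[48;2;18;12;20m🬎[38;2;21;14;22m[48;2;18;12;20m🬎[0m
[38;2;15;11;18m[48;2;12;9;15m🬂[38;2;15;11;18m[48;2;12;9;15m🬂[38;2;15;11;18m[48;2;12;9;15m🬂[38;2;15;11;18m[48;2;12;9;15m🬂[38;2;15;11;18m[48;2;12;9;15m🬂[38;2;15;11;18m[48;2;12;9;15m🬂[38;2;15;11;18m[48;2;12;9;15m🬂[38;2;15;11;18m[48;2;12;9;15m🬂[38;2;15;11;18m[48;2;12;9;15m🬂[38;2;15;11;18m[48;2;12;9;15m🬂[0m
</frame>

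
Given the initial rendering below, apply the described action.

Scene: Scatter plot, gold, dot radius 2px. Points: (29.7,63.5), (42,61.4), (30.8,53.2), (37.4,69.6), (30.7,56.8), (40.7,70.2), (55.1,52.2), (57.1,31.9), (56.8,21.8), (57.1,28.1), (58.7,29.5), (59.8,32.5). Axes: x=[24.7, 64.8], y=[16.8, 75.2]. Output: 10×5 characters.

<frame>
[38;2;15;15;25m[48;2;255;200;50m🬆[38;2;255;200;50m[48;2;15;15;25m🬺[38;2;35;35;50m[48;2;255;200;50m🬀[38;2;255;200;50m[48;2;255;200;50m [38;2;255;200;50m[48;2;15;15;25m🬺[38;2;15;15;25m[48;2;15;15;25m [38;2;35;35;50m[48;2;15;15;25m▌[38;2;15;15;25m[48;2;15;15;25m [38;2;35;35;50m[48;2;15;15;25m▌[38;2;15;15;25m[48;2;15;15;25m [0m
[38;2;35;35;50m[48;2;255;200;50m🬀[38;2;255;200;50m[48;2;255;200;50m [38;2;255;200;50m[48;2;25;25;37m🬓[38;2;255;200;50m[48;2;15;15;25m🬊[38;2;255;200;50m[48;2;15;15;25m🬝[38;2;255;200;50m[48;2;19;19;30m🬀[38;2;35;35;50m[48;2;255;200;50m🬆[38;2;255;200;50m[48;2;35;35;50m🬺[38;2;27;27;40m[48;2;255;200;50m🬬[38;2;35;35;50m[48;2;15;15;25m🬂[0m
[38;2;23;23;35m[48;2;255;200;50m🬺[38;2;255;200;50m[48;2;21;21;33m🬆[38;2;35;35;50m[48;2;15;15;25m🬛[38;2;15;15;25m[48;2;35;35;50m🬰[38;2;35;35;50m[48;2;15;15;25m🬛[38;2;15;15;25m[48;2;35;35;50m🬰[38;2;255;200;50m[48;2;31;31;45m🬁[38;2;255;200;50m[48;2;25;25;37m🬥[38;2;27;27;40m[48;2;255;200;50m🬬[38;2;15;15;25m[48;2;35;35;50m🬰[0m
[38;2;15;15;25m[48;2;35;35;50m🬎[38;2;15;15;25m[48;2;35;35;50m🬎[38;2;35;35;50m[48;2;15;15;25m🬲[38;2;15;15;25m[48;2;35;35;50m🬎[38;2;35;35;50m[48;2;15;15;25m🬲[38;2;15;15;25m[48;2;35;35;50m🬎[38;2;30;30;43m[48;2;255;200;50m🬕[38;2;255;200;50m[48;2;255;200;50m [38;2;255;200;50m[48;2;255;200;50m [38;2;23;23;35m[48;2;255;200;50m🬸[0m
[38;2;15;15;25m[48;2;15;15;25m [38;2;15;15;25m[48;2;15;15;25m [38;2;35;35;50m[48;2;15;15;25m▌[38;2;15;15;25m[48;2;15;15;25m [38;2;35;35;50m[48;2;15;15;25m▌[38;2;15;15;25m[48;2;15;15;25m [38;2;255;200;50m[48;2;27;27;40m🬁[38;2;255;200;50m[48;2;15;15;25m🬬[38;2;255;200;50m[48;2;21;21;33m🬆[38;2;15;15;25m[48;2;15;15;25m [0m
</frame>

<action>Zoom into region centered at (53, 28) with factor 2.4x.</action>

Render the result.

<frame>
[38;2;15;15;25m[48;2;15;15;25m [38;2;15;15;25m[48;2;15;15;25m [38;2;35;35;50m[48;2;15;15;25m▌[38;2;15;15;25m[48;2;15;15;25m [38;2;35;35;50m[48;2;15;15;25m▌[38;2;15;15;25m[48;2;15;15;25m [38;2;35;35;50m[48;2;15;15;25m▌[38;2;15;15;25m[48;2;255;200;50m🬬[38;2;27;27;40m[48;2;255;200;50m🬝[38;2;15;15;25m[48;2;15;15;25m [0m
[38;2;35;35;50m[48;2;15;15;25m🬂[38;2;35;35;50m[48;2;15;15;25m🬂[38;2;35;35;50m[48;2;15;15;25m🬕[38;2;35;35;50m[48;2;15;15;25m🬂[38;2;35;35;50m[48;2;15;15;25m🬕[38;2;35;35;50m[48;2;15;15;25m🬂[38;2;35;35;50m[48;2;255;200;50m🬐[38;2;255;200;50m[48;2;255;200;50m [38;2;255;200;50m[48;2;255;200;50m [38;2;255;200;50m[48;2;25;25;37m🬛[0m
[38;2;15;15;25m[48;2;35;35;50m🬰[38;2;15;15;25m[48;2;35;35;50m🬰[38;2;35;35;50m[48;2;15;15;25m🬛[38;2;15;15;25m[48;2;35;35;50m🬰[38;2;35;35;50m[48;2;15;15;25m🬛[38;2;15;15;25m[48;2;35;35;50m🬰[38;2;255;200;50m[48;2;35;35;50m🬨[38;2;255;200;50m[48;2;255;200;50m [38;2;255;200;50m[48;2;28;28;41m🬆[38;2;15;15;25m[48;2;35;35;50m🬰[0m
[38;2;15;15;25m[48;2;35;35;50m🬎[38;2;15;15;25m[48;2;35;35;50m🬎[38;2;35;35;50m[48;2;15;15;25m🬲[38;2;15;15;25m[48;2;35;35;50m🬎[38;2;35;35;50m[48;2;15;15;25m🬲[38;2;23;23;35m[48;2;255;200;50m🬴[38;2;255;200;50m[48;2;255;200;50m [38;2;255;200;50m[48;2;25;25;37m🬛[38;2;35;35;50m[48;2;15;15;25m🬲[38;2;15;15;25m[48;2;35;35;50m🬎[0m
[38;2;15;15;25m[48;2;15;15;25m [38;2;15;15;25m[48;2;15;15;25m [38;2;35;35;50m[48;2;15;15;25m▌[38;2;15;15;25m[48;2;15;15;25m [38;2;35;35;50m[48;2;15;15;25m▌[38;2;15;15;25m[48;2;15;15;25m [38;2;255;200;50m[48;2;27;27;40m🬁[38;2;15;15;25m[48;2;15;15;25m [38;2;35;35;50m[48;2;15;15;25m▌[38;2;15;15;25m[48;2;15;15;25m [0m
</frame>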